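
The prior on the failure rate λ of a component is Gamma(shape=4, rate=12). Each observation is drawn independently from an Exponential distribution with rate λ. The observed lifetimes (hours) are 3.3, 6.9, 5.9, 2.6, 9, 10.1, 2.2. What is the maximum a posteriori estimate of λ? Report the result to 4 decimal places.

The Exponential(rate=λ) likelihood is ∝ λ^n e^(−λΣtᵢ). Here n = 7 and Σtᵢ = 3.3 + 6.9 + 5.9 + 2.6 + 9 + 10.1 + 2.2 = 40.
Posterior ∝ λ^3e^(−12λ) · λ^7e^(−40λ) = λ^10e^(−52λ), i.e. Gamma(11, 52).
Mode = (a−1)/b = 10/52 ≈ 0.1923.

λ̂_MAP = 0.1923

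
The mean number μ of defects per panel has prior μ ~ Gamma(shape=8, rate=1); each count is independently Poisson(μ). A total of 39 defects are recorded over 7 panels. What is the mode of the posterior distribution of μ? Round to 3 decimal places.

Σxᵢ = 39, n = 7.
Posterior ∝ μ^7e^(−1μ) · μ^39e^(−7μ) = μ^46e^(−8μ), i.e. Gamma(shape=47, rate=8).
The mode of a Gamma(a, b) with a ≥ 1 (shape–rate) is (a−1)/b = 46/8 ≈ 5.750.

μ̂_MAP = 5.750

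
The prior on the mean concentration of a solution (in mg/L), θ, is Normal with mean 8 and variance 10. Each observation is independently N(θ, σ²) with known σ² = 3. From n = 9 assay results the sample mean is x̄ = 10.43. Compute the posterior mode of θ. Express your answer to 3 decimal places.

θ̂_MAP = 10.352

n = 9, x̄ = 10.43.
For a Normal prior and Normal likelihood with known variance, the posterior is Normal; its mode equals its mean, the precision-weighted average.
Prior precision 1/σ₀² = 1/10 = 0.1; data precision n/σ² = 9/3 = 3.
θ̂ = (0.1·8 + 3·10.43) / (0.1 + 3) = 32.09/3.1 = 3209/310 ≈ 10.352.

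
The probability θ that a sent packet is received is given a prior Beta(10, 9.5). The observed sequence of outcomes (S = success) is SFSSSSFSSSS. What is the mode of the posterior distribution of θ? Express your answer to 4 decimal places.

θ̂_MAP = 0.6316

Prior: Beta(10, 9.5).
Data: 9 successes in 11 trials (from the sequence). The binomial likelihood contributes θ^9(1−θ)^2, so the posterior is Beta(10+9, 9.5+2) = Beta(19, 11.5).
For Beta(a, b) with a, b > 1 the mode is (a−1)/(a+b−2) = 18/28.5 ≈ 0.6316.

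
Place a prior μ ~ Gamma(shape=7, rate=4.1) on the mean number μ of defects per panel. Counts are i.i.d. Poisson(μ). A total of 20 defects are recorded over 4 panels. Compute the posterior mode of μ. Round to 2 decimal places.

μ̂_MAP = 3.21

Σxᵢ = 20, n = 4.
Posterior ∝ μ^6e^(−4.1μ) · μ^20e^(−4μ) = μ^26e^(−8.1μ), i.e. Gamma(shape=27, rate=8.1).
The mode of a Gamma(a, b) with a ≥ 1 (shape–rate) is (a−1)/b = 26/8.1 ≈ 3.21.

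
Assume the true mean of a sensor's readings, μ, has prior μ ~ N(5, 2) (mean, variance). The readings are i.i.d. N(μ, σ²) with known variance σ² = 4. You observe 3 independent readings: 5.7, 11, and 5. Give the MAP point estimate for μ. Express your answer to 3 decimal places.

μ̂_MAP = 6.340

n = 3; x̄ = (5.7 + 11 + 5)/3 = 21.7/3 = 217/30 ≈ 7.2333.
For a Normal prior and Normal likelihood with known variance, the posterior is Normal; its mode equals its mean, the precision-weighted average.
Prior precision 1/σ₀² = 1/2 = 0.5; data precision n/σ² = 3/4 = 0.75.
μ̂ = (0.5·5 + 0.75·(217/30)) / (0.5 + 0.75) = 7.925/1.25 = 6.340.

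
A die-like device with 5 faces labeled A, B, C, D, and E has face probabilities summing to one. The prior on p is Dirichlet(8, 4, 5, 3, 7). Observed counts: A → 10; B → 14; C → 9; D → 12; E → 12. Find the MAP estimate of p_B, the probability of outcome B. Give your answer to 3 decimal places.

MAP estimate of p_B = 0.215

The posterior is Dirichlet(αᵢ + nᵢ) = Dirichlet(18, 18, 14, 15, 19).
For a Dirichlet(a₁,…,a_K) with all aᵢ > 1, the mode has j-th component (aⱼ − 1)/(Σaᵢ − K).
Here Σaᵢ = 84 and K = 5, so p_B = (18 − 1)/(84 − 5) = 17/79 ≈ 0.215.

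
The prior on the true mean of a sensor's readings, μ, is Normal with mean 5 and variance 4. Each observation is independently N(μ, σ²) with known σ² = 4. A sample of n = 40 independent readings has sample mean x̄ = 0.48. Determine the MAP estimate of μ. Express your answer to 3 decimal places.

n = 40, x̄ = 0.48.
For a Normal prior and Normal likelihood with known variance, the posterior is Normal; its mode equals its mean, the precision-weighted average.
Prior precision 1/σ₀² = 1/4 = 0.25; data precision n/σ² = 40/4 = 10.
μ̂ = (0.25·5 + 10·0.48) / (0.25 + 10) = 6.05/10.25 = 121/205 ≈ 0.590.

μ̂_MAP = 0.590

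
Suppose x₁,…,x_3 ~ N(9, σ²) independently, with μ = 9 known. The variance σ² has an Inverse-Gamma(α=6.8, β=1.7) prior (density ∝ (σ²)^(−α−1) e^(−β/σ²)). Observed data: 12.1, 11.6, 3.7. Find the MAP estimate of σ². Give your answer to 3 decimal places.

Sum of squared deviations about the known mean: SS = (12.1−9)² + (11.6−9)² + (3.7−9)² = 44.46.
The Normal likelihood contributes (σ²)^(−n/2) exp(−SS/(2σ²)), so the posterior is Inverse-Gamma(α + n/2, β + SS/2) = Inverse-Gamma(8.3, 23.93).
The mode of Inverse-Gamma(a, b) is b/(a+1) = 23.93/9.3 ≈ 2.573.

σ̂²_MAP = 2.573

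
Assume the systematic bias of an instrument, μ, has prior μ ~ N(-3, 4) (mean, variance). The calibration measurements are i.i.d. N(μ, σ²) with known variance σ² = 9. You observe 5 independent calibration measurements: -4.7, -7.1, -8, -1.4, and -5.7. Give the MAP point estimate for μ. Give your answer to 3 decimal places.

μ̂_MAP = -4.641

n = 5; x̄ = ((-4.7) + (-7.1) + (-8) + (-1.4) + (-5.7))/5 = -26.9/5 = -5.38.
For a Normal prior and Normal likelihood with known variance, the posterior is Normal; its mode equals its mean, the precision-weighted average.
Prior precision 1/σ₀² = 1/4 = 0.25; data precision n/σ² = 5/9.
μ̂ = (0.25·(-3) + (5/9)·(-5.38)) / (0.25 + 5/9) = (-673/180)/(29/36) = -673/145 ≈ -4.641.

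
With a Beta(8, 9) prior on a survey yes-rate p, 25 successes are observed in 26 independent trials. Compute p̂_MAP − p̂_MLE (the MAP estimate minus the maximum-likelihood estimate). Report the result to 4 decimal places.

MAP − MLE = -0.1811

Posterior is Beta(33, 10); MAP = (33−1)/(43−2) = 32/41 ≈ 0.78049.
MLE ignores the prior: p̂_MLE = k/n = 25/26 ≈ 0.96154.
Difference = 32/41 − 25/26 = -193/1066 ≈ -0.1811.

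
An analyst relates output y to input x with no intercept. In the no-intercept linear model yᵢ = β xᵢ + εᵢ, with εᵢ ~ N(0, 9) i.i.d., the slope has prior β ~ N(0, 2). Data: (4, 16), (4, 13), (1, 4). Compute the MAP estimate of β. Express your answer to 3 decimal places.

log p(β | y) = −Σ(yᵢ − βxᵢ)²/(2·9) − β²/(2·2) + const.
Setting the derivative to zero: Σxᵢ(yᵢ − βxᵢ)/9 − β/2 = 0, so β = Σxᵢyᵢ / (Σxᵢ² + σ²/τ²).
Σxᵢyᵢ = 4·16 + 4·13 + 1·4 = 120; Σxᵢ² = 33; σ²/τ² = 4.5.
β̂_MAP = 120 / (33 + 4.5) = 120/37.5 ≈ 3.200.

β̂_MAP = 3.200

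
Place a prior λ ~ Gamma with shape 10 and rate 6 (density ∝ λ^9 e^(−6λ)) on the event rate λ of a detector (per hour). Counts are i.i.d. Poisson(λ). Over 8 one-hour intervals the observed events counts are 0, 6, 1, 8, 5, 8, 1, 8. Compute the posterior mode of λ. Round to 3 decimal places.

Σxᵢ = 0+6+1+8+5+8+1+8 = 37, with n = 8.
Posterior ∝ λ^9e^(−6λ) · λ^37e^(−8λ) = λ^46e^(−14λ), i.e. Gamma(shape=47, rate=14).
The mode of a Gamma(a, b) with a ≥ 1 (shape–rate) is (a−1)/b = 46/14 ≈ 3.286.

λ̂_MAP = 3.286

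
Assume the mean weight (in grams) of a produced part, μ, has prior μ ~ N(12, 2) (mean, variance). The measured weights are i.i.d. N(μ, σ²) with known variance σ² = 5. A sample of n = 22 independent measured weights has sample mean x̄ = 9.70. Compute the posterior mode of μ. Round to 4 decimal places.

μ̂_MAP = 9.9347

n = 22, x̄ = 9.70.
For a Normal prior and Normal likelihood with known variance, the posterior is Normal; its mode equals its mean, the precision-weighted average.
Prior precision 1/σ₀² = 1/2 = 0.5; data precision n/σ² = 22/5 = 4.4.
μ̂ = (0.5·12 + 4.4·9.7) / (0.5 + 4.4) = 48.68/4.9 = 2434/245 ≈ 9.9347.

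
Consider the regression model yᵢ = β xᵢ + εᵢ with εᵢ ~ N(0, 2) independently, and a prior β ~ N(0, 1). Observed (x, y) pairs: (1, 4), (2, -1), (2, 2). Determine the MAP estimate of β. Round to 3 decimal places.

log p(β | y) = −Σ(yᵢ − βxᵢ)²/(2·2) − β²/(2·1) + const.
Setting the derivative to zero: Σxᵢ(yᵢ − βxᵢ)/2 − β/1 = 0, so β = Σxᵢyᵢ / (Σxᵢ² + σ²/τ²).
Σxᵢyᵢ = 1·4 + 2·(-1) + 2·2 = 6; Σxᵢ² = 9; σ²/τ² = 2.
β̂_MAP = 6 / (9 + 2) = 6/11 ≈ 0.545.

β̂_MAP = 0.545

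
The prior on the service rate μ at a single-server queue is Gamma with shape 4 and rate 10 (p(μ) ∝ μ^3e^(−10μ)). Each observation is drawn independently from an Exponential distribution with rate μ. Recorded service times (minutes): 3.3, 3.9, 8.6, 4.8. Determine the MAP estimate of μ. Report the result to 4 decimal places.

μ̂_MAP = 0.2288

The Exponential(rate=μ) likelihood is ∝ μ^n e^(−μΣtᵢ). Here n = 4 and Σtᵢ = 3.3 + 3.9 + 8.6 + 4.8 = 20.6.
Posterior ∝ μ^3e^(−10μ) · μ^4e^(−20.6μ) = μ^7e^(−30.6μ), i.e. Gamma(8, 30.6).
Mode = (a−1)/b = 7/30.6 ≈ 0.2288.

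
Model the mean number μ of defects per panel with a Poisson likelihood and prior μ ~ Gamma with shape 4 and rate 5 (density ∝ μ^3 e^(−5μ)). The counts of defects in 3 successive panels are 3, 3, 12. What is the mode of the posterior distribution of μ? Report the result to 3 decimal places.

Σxᵢ = 3+3+12 = 18, with n = 3.
Posterior ∝ μ^3e^(−5μ) · μ^18e^(−3μ) = μ^21e^(−8μ), i.e. Gamma(shape=22, rate=8).
The mode of a Gamma(a, b) with a ≥ 1 (shape–rate) is (a−1)/b = 21/8 ≈ 2.625.

μ̂_MAP = 2.625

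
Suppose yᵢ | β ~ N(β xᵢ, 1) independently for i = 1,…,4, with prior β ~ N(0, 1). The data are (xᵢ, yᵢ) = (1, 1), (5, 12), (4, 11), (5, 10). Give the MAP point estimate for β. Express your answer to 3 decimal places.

β̂_MAP = 2.279

log p(β | y) = −Σ(yᵢ − βxᵢ)²/(2·1) − β²/(2·1) + const.
Setting the derivative to zero: Σxᵢ(yᵢ − βxᵢ)/1 − β/1 = 0, so β = Σxᵢyᵢ / (Σxᵢ² + σ²/τ²).
Σxᵢyᵢ = 1·1 + 5·12 + 4·11 + 5·10 = 155; Σxᵢ² = 67; σ²/τ² = 1.
β̂_MAP = 155 / (67 + 1) = 155/68 ≈ 2.279.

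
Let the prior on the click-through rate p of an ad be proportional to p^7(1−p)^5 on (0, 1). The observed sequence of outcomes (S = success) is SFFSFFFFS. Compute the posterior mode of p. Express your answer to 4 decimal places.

The prior density ∝ p^7(1−p)^5 is the kernel of Beta(8, 6).
Data: 3 successes in 9 trials (from the sequence). The binomial likelihood contributes p^3(1−p)^6, so the posterior is Beta(8+3, 6+6) = Beta(11, 12).
For Beta(a, b) with a, b > 1 the mode is (a−1)/(a+b−2) = 10/21 ≈ 0.4762.

p̂_MAP = 0.4762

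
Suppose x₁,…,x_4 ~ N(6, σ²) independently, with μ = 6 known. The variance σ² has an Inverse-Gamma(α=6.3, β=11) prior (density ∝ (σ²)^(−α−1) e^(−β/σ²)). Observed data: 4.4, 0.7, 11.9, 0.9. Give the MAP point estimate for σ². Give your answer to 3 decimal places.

Sum of squared deviations about the known mean: SS = (4.4−6)² + (0.7−6)² + (11.9−6)² + (0.9−6)² = 91.47.
The Normal likelihood contributes (σ²)^(−n/2) exp(−SS/(2σ²)), so the posterior is Inverse-Gamma(α + n/2, β + SS/2) = Inverse-Gamma(8.3, 56.735).
The mode of Inverse-Gamma(a, b) is b/(a+1) = 56.735/9.3 ≈ 6.101.

σ̂²_MAP = 6.101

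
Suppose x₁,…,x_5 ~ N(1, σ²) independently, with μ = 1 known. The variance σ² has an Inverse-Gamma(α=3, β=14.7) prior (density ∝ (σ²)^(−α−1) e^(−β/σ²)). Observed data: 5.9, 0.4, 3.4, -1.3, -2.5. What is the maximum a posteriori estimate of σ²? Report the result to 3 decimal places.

Sum of squared deviations about the known mean: SS = (5.9−1)² + (0.4−1)² + (3.4−1)² + (-1.3−1)² + (-2.5−1)² = 47.67.
The Normal likelihood contributes (σ²)^(−n/2) exp(−SS/(2σ²)), so the posterior is Inverse-Gamma(α + n/2, β + SS/2) = Inverse-Gamma(5.5, 38.535).
The mode of Inverse-Gamma(a, b) is b/(a+1) = 38.535/6.5 ≈ 5.928.

σ̂²_MAP = 5.928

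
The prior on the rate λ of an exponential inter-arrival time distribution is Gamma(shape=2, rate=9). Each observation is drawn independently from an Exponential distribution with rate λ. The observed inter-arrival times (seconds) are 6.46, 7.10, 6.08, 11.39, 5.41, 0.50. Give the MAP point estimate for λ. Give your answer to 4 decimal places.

λ̂_MAP = 0.1524

The Exponential(rate=λ) likelihood is ∝ λ^n e^(−λΣtᵢ). Here n = 6 and Σtᵢ = 6.46 + 7.10 + 6.08 + 11.39 + 5.41 + 0.50 = 36.94.
Posterior ∝ λe^(−9λ) · λ^6e^(−36.94λ) = λ^7e^(−45.94λ), i.e. Gamma(8, 45.94).
Mode = (a−1)/b = 7/45.94 ≈ 0.1524.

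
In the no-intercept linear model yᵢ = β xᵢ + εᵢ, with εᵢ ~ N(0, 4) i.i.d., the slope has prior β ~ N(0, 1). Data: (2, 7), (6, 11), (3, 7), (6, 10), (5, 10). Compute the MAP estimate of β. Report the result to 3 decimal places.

log p(β | y) = −Σ(yᵢ − βxᵢ)²/(2·4) − β²/(2·1) + const.
Setting the derivative to zero: Σxᵢ(yᵢ − βxᵢ)/4 − β/1 = 0, so β = Σxᵢyᵢ / (Σxᵢ² + σ²/τ²).
Σxᵢyᵢ = 2·7 + 6·11 + 3·7 + 6·10 + 5·10 = 211; Σxᵢ² = 110; σ²/τ² = 4.
β̂_MAP = 211 / (110 + 4) = 211/114 ≈ 1.851.

β̂_MAP = 1.851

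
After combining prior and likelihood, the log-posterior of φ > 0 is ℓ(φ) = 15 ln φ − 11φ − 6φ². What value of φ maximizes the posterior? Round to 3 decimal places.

ℓ'(φ) = 15/φ − 11 − 12φ. Setting this to zero and multiplying by φ: 12φ² + 11φ − 15 = 0.
φ = (−11 + √(11² + 4·12·15)) / (2·12) = (−11 + √841) / 24 = (−11 + 29)/24 = 3/4.
ℓ''(φ) = −15/φ² − 12 < 0, confirming a maximum.

φ̂_MAP = 0.750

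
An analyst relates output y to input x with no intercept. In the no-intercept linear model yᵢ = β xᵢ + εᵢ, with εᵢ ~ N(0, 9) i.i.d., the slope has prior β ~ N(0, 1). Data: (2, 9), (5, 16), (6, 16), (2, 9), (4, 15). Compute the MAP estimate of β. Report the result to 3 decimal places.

log p(β | y) = −Σ(yᵢ − βxᵢ)²/(2·9) − β²/(2·1) + const.
Setting the derivative to zero: Σxᵢ(yᵢ − βxᵢ)/9 − β/1 = 0, so β = Σxᵢyᵢ / (Σxᵢ² + σ²/τ²).
Σxᵢyᵢ = 2·9 + 5·16 + 6·16 + 2·9 + 4·15 = 272; Σxᵢ² = 85; σ²/τ² = 9.
β̂_MAP = 272 / (85 + 9) = 272/94 ≈ 2.894.

β̂_MAP = 2.894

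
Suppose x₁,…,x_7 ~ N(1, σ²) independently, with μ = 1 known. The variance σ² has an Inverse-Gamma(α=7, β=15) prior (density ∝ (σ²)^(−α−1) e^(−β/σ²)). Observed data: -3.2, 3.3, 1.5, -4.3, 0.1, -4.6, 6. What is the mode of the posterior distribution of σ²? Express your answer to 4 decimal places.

Sum of squared deviations about the known mean: SS = (-3.2−1)² + (3.3−1)² + (1.5−1)² + (-4.3−1)² + (0.1−1)² + (-4.6−1)² + (6−1)² = 108.44.
The Normal likelihood contributes (σ²)^(−n/2) exp(−SS/(2σ²)), so the posterior is Inverse-Gamma(α + n/2, β + SS/2) = Inverse-Gamma(10.5, 69.22).
The mode of Inverse-Gamma(a, b) is b/(a+1) = 69.22/11.5 ≈ 6.0191.

σ̂²_MAP = 6.0191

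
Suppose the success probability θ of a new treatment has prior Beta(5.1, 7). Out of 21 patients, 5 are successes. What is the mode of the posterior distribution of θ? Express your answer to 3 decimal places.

θ̂_MAP = 0.293

Prior: Beta(5.1, 7).
Data: 5 successes in 21 trials. The binomial likelihood contributes θ^5(1−θ)^16, so the posterior is Beta(5.1+5, 7+16) = Beta(10.1, 23).
For Beta(a, b) with a, b > 1 the mode is (a−1)/(a+b−2) = 9.1/31.1 ≈ 0.293.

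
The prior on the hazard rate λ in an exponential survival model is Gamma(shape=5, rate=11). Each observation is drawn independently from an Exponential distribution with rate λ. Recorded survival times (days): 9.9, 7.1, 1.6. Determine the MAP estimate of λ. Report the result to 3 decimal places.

The Exponential(rate=λ) likelihood is ∝ λ^n e^(−λΣtᵢ). Here n = 3 and Σtᵢ = 9.9 + 7.1 + 1.6 = 18.6.
Posterior ∝ λ^4e^(−11λ) · λ^3e^(−18.6λ) = λ^7e^(−29.6λ), i.e. Gamma(8, 29.6).
Mode = (a−1)/b = 7/29.6 ≈ 0.236.

λ̂_MAP = 0.236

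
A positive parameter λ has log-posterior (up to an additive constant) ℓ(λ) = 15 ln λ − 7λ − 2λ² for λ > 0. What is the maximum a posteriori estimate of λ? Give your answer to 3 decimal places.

ℓ'(λ) = 15/λ − 7 − 4λ. Setting this to zero and multiplying by λ: 4λ² + 7λ − 15 = 0.
λ = (−7 + √(7² + 4·4·15)) / (2·4) = (−7 + √289) / 8 = (−7 + 17)/8 = 5/4.
ℓ''(λ) = −15/λ² − 4 < 0, confirming a maximum.

λ̂_MAP = 1.250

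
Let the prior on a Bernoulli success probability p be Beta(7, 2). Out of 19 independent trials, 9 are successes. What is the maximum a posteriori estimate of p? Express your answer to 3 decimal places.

Prior: Beta(7, 2).
Data: 9 successes in 19 trials. The binomial likelihood contributes p^9(1−p)^10, so the posterior is Beta(7+9, 2+10) = Beta(16, 12).
For Beta(a, b) with a, b > 1 the mode is (a−1)/(a+b−2) = 15/26 ≈ 0.577.

p̂_MAP = 0.577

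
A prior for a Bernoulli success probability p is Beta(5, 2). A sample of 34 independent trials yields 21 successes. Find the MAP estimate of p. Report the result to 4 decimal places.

p̂_MAP = 0.6410

Prior: Beta(5, 2).
Data: 21 successes in 34 trials. The binomial likelihood contributes p^21(1−p)^13, so the posterior is Beta(5+21, 2+13) = Beta(26, 15).
For Beta(a, b) with a, b > 1 the mode is (a−1)/(a+b−2) = 25/39 ≈ 0.6410.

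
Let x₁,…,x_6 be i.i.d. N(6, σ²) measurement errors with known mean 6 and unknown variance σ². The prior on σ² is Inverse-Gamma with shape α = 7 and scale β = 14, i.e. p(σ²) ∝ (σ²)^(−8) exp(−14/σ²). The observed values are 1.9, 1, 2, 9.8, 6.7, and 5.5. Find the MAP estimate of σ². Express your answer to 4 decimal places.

σ̂²_MAP = 4.5905

Sum of squared deviations about the known mean: SS = (1.9−6)² + (1−6)² + (2−6)² + (9.8−6)² + (6.7−6)² + (5.5−6)² = 72.99.
The Normal likelihood contributes (σ²)^(−n/2) exp(−SS/(2σ²)), so the posterior is Inverse-Gamma(α + n/2, β + SS/2) = Inverse-Gamma(10, 50.495).
The mode of Inverse-Gamma(a, b) is b/(a+1) = 50.495/11 ≈ 4.5905.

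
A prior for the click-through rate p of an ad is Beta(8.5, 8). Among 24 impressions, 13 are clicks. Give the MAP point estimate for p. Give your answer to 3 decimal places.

Prior: Beta(8.5, 8).
Data: 13 successes in 24 trials. The binomial likelihood contributes p^13(1−p)^11, so the posterior is Beta(8.5+13, 8+11) = Beta(21.5, 19).
For Beta(a, b) with a, b > 1 the mode is (a−1)/(a+b−2) = 20.5/38.5 ≈ 0.532.

p̂_MAP = 0.532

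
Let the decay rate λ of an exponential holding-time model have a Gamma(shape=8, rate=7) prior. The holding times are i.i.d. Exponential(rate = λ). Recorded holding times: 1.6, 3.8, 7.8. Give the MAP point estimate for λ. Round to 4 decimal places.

λ̂_MAP = 0.4950

The Exponential(rate=λ) likelihood is ∝ λ^n e^(−λΣtᵢ). Here n = 3 and Σtᵢ = 1.6 + 3.8 + 7.8 = 13.2.
Posterior ∝ λ^7e^(−7λ) · λ^3e^(−13.2λ) = λ^10e^(−20.2λ), i.e. Gamma(11, 20.2).
Mode = (a−1)/b = 10/20.2 ≈ 0.4950.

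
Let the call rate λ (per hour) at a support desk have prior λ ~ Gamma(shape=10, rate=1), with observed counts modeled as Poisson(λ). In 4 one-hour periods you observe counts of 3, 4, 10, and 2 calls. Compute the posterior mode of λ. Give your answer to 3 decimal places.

Σxᵢ = 3+4+10+2 = 19, with n = 4.
Posterior ∝ λ^9e^(−1λ) · λ^19e^(−4λ) = λ^28e^(−5λ), i.e. Gamma(shape=29, rate=5).
The mode of a Gamma(a, b) with a ≥ 1 (shape–rate) is (a−1)/b = 28/5 ≈ 5.600.

λ̂_MAP = 5.600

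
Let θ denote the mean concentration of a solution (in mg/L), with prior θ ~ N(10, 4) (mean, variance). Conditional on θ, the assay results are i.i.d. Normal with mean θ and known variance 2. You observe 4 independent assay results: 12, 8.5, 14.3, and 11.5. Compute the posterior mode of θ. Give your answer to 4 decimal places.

θ̂_MAP = 11.4000

n = 4; x̄ = (12 + 8.5 + 14.3 + 11.5)/4 = 46.3/4 = 11.575.
For a Normal prior and Normal likelihood with known variance, the posterior is Normal; its mode equals its mean, the precision-weighted average.
Prior precision 1/σ₀² = 1/4 = 0.25; data precision n/σ² = 4/2 = 2.
θ̂ = (0.25·10 + 2·11.575) / (0.25 + 2) = 25.65/2.25 = 11.4000.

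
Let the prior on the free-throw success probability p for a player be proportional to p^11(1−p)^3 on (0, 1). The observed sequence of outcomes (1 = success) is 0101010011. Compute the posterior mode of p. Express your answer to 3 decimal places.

The prior density ∝ p^11(1−p)^3 is the kernel of Beta(12, 4).
Data: 5 successes in 10 trials (from the sequence). The binomial likelihood contributes p^5(1−p)^5, so the posterior is Beta(12+5, 4+5) = Beta(17, 9).
For Beta(a, b) with a, b > 1 the mode is (a−1)/(a+b−2) = 16/24 ≈ 0.667.

p̂_MAP = 0.667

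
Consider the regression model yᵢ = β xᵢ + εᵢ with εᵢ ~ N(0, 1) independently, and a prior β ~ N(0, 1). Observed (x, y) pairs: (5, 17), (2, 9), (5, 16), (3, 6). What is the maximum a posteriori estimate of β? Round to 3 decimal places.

β̂_MAP = 3.141

log p(β | y) = −Σ(yᵢ − βxᵢ)²/(2·1) − β²/(2·1) + const.
Setting the derivative to zero: Σxᵢ(yᵢ − βxᵢ)/1 − β/1 = 0, so β = Σxᵢyᵢ / (Σxᵢ² + σ²/τ²).
Σxᵢyᵢ = 5·17 + 2·9 + 5·16 + 3·6 = 201; Σxᵢ² = 63; σ²/τ² = 1.
β̂_MAP = 201 / (63 + 1) = 201/64 ≈ 3.141.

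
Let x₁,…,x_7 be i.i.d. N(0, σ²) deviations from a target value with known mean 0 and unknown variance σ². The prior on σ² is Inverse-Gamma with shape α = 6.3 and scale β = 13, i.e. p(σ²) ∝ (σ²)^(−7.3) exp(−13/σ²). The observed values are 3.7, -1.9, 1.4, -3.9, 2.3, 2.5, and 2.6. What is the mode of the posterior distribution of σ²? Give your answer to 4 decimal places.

σ̂²_MAP = 3.6468

Sum of squared deviations about the known mean: SS = (3.7−0)² + (-1.9−0)² + (1.4−0)² + (-3.9−0)² + (2.3−0)² + (2.5−0)² + (2.6−0)² = 52.77.
The Normal likelihood contributes (σ²)^(−n/2) exp(−SS/(2σ²)), so the posterior is Inverse-Gamma(α + n/2, β + SS/2) = Inverse-Gamma(9.8, 39.385).
The mode of Inverse-Gamma(a, b) is b/(a+1) = 39.385/10.8 ≈ 3.6468.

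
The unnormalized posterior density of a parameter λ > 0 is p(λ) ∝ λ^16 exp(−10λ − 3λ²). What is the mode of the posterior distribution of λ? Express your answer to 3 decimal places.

λ̂_MAP = 1.000

ℓ'(λ) = 16/λ − 10 − 6λ. Setting this to zero and multiplying by λ: 6λ² + 10λ − 16 = 0.
λ = (−10 + √(10² + 4·6·16)) / (2·6) = (−10 + √484) / 12 = (−10 + 22)/12 = 1.
ℓ''(λ) = −16/λ² − 6 < 0, confirming a maximum.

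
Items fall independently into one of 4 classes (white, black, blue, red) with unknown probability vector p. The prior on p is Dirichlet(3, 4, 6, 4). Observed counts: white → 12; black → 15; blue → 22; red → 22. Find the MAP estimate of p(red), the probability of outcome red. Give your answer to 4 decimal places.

MAP estimate of p(red) = 0.2976

The posterior is Dirichlet(αᵢ + nᵢ) = Dirichlet(15, 19, 28, 26).
For a Dirichlet(a₁,…,a_K) with all aᵢ > 1, the mode has j-th component (aⱼ − 1)/(Σaᵢ − K).
Here Σaᵢ = 88 and K = 4, so p(red) = (26 − 1)/(88 − 4) = 25/84 ≈ 0.2976.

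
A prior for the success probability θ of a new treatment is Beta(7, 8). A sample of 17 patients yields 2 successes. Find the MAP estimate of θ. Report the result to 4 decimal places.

Prior: Beta(7, 8).
Data: 2 successes in 17 trials. The binomial likelihood contributes θ^2(1−θ)^15, so the posterior is Beta(7+2, 8+15) = Beta(9, 23).
For Beta(a, b) with a, b > 1 the mode is (a−1)/(a+b−2) = 8/30 ≈ 0.2667.

θ̂_MAP = 0.2667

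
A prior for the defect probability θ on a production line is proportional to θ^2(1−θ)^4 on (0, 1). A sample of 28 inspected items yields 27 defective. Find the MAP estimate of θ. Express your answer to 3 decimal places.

The prior density ∝ θ^2(1−θ)^4 is the kernel of Beta(3, 5).
Data: 27 successes in 28 trials. The binomial likelihood contributes θ^27(1−θ)^1, so the posterior is Beta(3+27, 5+1) = Beta(30, 6).
For Beta(a, b) with a, b > 1 the mode is (a−1)/(a+b−2) = 29/34 ≈ 0.853.

θ̂_MAP = 0.853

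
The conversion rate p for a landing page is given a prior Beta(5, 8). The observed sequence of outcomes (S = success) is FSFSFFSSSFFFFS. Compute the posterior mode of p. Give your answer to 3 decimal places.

p̂_MAP = 0.400

Prior: Beta(5, 8).
Data: 6 successes in 14 trials (from the sequence). The binomial likelihood contributes p^6(1−p)^8, so the posterior is Beta(5+6, 8+8) = Beta(11, 16).
For Beta(a, b) with a, b > 1 the mode is (a−1)/(a+b−2) = 10/25 ≈ 0.400.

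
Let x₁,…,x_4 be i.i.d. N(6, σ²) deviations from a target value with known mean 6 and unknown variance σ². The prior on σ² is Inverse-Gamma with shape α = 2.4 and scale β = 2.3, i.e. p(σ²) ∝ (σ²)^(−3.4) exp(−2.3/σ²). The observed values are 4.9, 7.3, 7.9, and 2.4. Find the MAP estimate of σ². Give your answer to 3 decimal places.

σ̂²_MAP = 2.229

Sum of squared deviations about the known mean: SS = (4.9−6)² + (7.3−6)² + (7.9−6)² + (2.4−6)² = 19.47.
The Normal likelihood contributes (σ²)^(−n/2) exp(−SS/(2σ²)), so the posterior is Inverse-Gamma(α + n/2, β + SS/2) = Inverse-Gamma(4.4, 12.035).
The mode of Inverse-Gamma(a, b) is b/(a+1) = 12.035/5.4 ≈ 2.229.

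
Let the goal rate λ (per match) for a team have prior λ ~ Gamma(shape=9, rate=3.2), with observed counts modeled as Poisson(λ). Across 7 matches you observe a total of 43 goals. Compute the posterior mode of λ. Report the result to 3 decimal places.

Σxᵢ = 43, n = 7.
Posterior ∝ λ^8e^(−3.2λ) · λ^43e^(−7λ) = λ^51e^(−10.2λ), i.e. Gamma(shape=52, rate=10.2).
The mode of a Gamma(a, b) with a ≥ 1 (shape–rate) is (a−1)/b = 51/10.2 ≈ 5.000.

λ̂_MAP = 5.000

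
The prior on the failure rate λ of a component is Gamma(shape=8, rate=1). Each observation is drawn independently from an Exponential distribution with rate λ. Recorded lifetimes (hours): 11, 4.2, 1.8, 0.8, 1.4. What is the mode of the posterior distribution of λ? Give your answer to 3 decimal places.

The Exponential(rate=λ) likelihood is ∝ λ^n e^(−λΣtᵢ). Here n = 5 and Σtᵢ = 11 + 4.2 + 1.8 + 0.8 + 1.4 = 19.2.
Posterior ∝ λ^7e^(−1λ) · λ^5e^(−19.2λ) = λ^12e^(−20.2λ), i.e. Gamma(13, 20.2).
Mode = (a−1)/b = 12/20.2 ≈ 0.594.

λ̂_MAP = 0.594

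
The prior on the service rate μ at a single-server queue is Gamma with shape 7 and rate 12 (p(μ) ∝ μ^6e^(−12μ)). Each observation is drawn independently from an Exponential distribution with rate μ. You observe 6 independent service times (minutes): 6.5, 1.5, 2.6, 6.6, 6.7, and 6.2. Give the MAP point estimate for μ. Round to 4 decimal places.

The Exponential(rate=μ) likelihood is ∝ μ^n e^(−μΣtᵢ). Here n = 6 and Σtᵢ = 6.5 + 1.5 + 2.6 + 6.6 + 6.7 + 6.2 = 30.1.
Posterior ∝ μ^6e^(−12μ) · μ^6e^(−30.1μ) = μ^12e^(−42.1μ), i.e. Gamma(13, 42.1).
Mode = (a−1)/b = 12/42.1 ≈ 0.2850.

μ̂_MAP = 0.2850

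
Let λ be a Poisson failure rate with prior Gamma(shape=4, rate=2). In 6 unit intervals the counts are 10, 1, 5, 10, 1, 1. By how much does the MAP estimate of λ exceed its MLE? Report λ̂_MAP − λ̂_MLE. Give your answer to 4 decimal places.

Σxᵢ = 28. Posterior is Gamma(32, 8); MAP = (32−1)/8 = 31/8 ≈ 3.87500.
MLE = x̄ = 28/6 ≈ 4.66667.
Difference = 31/8 − 28/6 = -19/24 ≈ -0.7917.

MAP − MLE = -0.7917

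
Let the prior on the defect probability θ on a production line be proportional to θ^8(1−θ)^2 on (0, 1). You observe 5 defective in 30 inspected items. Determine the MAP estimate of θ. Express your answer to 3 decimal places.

θ̂_MAP = 0.325

The prior density ∝ θ^8(1−θ)^2 is the kernel of Beta(9, 3).
Data: 5 successes in 30 trials. The binomial likelihood contributes θ^5(1−θ)^25, so the posterior is Beta(9+5, 3+25) = Beta(14, 28).
For Beta(a, b) with a, b > 1 the mode is (a−1)/(a+b−2) = 13/40 ≈ 0.325.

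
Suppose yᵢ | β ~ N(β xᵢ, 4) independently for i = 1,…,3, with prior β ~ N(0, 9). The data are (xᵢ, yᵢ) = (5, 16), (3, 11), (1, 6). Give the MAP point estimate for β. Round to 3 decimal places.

log p(β | y) = −Σ(yᵢ − βxᵢ)²/(2·4) − β²/(2·9) + const.
Setting the derivative to zero: Σxᵢ(yᵢ − βxᵢ)/4 − β/9 = 0, so β = Σxᵢyᵢ / (Σxᵢ² + σ²/τ²).
Σxᵢyᵢ = 5·16 + 3·11 + 1·6 = 119; Σxᵢ² = 35; σ²/τ² = 4/9.
β̂_MAP = 119 / (35 + 4/9) = 119/(319/9) = 1071/319 ≈ 3.357.

β̂_MAP = 3.357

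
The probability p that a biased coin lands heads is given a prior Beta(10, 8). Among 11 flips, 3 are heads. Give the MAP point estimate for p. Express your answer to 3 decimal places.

p̂_MAP = 0.444

Prior: Beta(10, 8).
Data: 3 successes in 11 trials. The binomial likelihood contributes p^3(1−p)^8, so the posterior is Beta(10+3, 8+8) = Beta(13, 16).
For Beta(a, b) with a, b > 1 the mode is (a−1)/(a+b−2) = 12/27 ≈ 0.444.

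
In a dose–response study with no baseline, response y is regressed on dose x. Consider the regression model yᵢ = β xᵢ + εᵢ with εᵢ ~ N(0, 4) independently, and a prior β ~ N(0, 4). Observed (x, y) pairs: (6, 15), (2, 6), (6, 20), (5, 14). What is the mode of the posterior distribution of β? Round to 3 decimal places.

log p(β | y) = −Σ(yᵢ − βxᵢ)²/(2·4) − β²/(2·4) + const.
Setting the derivative to zero: Σxᵢ(yᵢ − βxᵢ)/4 − β/4 = 0, so β = Σxᵢyᵢ / (Σxᵢ² + σ²/τ²).
Σxᵢyᵢ = 6·15 + 2·6 + 6·20 + 5·14 = 292; Σxᵢ² = 101; σ²/τ² = 1.
β̂_MAP = 292 / (101 + 1) = 292/102 ≈ 2.863.

β̂_MAP = 2.863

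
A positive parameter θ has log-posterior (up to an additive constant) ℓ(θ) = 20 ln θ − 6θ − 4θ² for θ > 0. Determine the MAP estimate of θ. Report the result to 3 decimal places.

θ̂_MAP = 1.250

ℓ'(θ) = 20/θ − 6 − 8θ. Setting this to zero and multiplying by θ: 8θ² + 6θ − 20 = 0.
θ = (−6 + √(6² + 4·8·20)) / (2·8) = (−6 + √676) / 16 = (−6 + 26)/16 = 5/4.
ℓ''(θ) = −20/θ² − 8 < 0, confirming a maximum.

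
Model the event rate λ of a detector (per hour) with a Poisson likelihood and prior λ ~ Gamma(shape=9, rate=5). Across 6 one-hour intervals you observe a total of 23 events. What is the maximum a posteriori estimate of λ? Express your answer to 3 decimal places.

λ̂_MAP = 2.818

Σxᵢ = 23, n = 6.
Posterior ∝ λ^8e^(−5λ) · λ^23e^(−6λ) = λ^31e^(−11λ), i.e. Gamma(shape=32, rate=11).
The mode of a Gamma(a, b) with a ≥ 1 (shape–rate) is (a−1)/b = 31/11 ≈ 2.818.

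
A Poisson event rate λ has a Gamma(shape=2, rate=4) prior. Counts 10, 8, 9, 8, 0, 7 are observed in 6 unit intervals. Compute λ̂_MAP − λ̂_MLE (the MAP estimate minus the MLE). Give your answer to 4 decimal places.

MAP − MLE = -2.7000

Σxᵢ = 42. Posterior is Gamma(44, 10); MAP = (44−1)/10 = 43/10 ≈ 4.30000.
MLE = x̄ = 42/6 ≈ 7.00000.
Difference = 43/10 − 42/6 = -27/10 ≈ -2.7000.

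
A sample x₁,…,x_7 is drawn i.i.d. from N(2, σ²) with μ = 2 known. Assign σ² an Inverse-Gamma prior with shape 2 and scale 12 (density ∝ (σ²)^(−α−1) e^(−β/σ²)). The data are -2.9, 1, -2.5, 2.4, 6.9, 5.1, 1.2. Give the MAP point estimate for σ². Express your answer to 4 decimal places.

σ̂²_MAP = 7.9754

Sum of squared deviations about the known mean: SS = (-2.9−2)² + (1−2)² + (-2.5−2)² + (2.4−2)² + (6.9−2)² + (5.1−2)² + (1.2−2)² = 79.68.
The Normal likelihood contributes (σ²)^(−n/2) exp(−SS/(2σ²)), so the posterior is Inverse-Gamma(α + n/2, β + SS/2) = Inverse-Gamma(5.5, 51.84).
The mode of Inverse-Gamma(a, b) is b/(a+1) = 51.84/6.5 ≈ 7.9754.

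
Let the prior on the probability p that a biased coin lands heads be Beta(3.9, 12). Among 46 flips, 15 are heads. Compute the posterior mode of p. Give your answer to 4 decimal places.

Prior: Beta(3.9, 12).
Data: 15 successes in 46 trials. The binomial likelihood contributes p^15(1−p)^31, so the posterior is Beta(3.9+15, 12+31) = Beta(18.9, 43).
For Beta(a, b) with a, b > 1 the mode is (a−1)/(a+b−2) = 17.9/59.9 ≈ 0.2988.

p̂_MAP = 0.2988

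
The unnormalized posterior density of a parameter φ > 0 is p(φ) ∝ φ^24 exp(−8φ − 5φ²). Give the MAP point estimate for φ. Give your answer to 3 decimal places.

φ̂_MAP = 1.200

ℓ'(φ) = 24/φ − 8 − 10φ. Setting this to zero and multiplying by φ: 10φ² + 8φ − 24 = 0.
φ = (−8 + √(8² + 4·10·24)) / (2·10) = (−8 + √1024) / 20 = (−8 + 32)/20 = 6/5.
ℓ''(φ) = −24/φ² − 10 < 0, confirming a maximum.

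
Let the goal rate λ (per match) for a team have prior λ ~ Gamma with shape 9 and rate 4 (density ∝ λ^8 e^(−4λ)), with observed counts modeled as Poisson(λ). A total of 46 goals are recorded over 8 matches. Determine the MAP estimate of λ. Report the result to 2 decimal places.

λ̂_MAP = 4.50

Σxᵢ = 46, n = 8.
Posterior ∝ λ^8e^(−4λ) · λ^46e^(−8λ) = λ^54e^(−12λ), i.e. Gamma(shape=55, rate=12).
The mode of a Gamma(a, b) with a ≥ 1 (shape–rate) is (a−1)/b = 54/12 ≈ 4.50.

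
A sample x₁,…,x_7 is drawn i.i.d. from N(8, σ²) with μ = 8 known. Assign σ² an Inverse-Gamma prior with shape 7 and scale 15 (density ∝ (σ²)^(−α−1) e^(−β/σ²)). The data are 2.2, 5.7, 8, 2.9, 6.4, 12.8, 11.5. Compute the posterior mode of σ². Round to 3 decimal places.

Sum of squared deviations about the known mean: SS = (2.2−8)² + (5.7−8)² + (8−8)² + (2.9−8)² + (6.4−8)² + (12.8−8)² + (11.5−8)² = 102.79.
The Normal likelihood contributes (σ²)^(−n/2) exp(−SS/(2σ²)), so the posterior is Inverse-Gamma(α + n/2, β + SS/2) = Inverse-Gamma(10.5, 66.395).
The mode of Inverse-Gamma(a, b) is b/(a+1) = 66.395/11.5 ≈ 5.773.

σ̂²_MAP = 5.773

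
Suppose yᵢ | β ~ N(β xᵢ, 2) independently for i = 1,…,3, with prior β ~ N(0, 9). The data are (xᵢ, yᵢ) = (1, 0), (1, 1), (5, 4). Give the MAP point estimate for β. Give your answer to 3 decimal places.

β̂_MAP = 0.771

log p(β | y) = −Σ(yᵢ − βxᵢ)²/(2·2) − β²/(2·9) + const.
Setting the derivative to zero: Σxᵢ(yᵢ − βxᵢ)/2 − β/9 = 0, so β = Σxᵢyᵢ / (Σxᵢ² + σ²/τ²).
Σxᵢyᵢ = 1·0 + 1·1 + 5·4 = 21; Σxᵢ² = 27; σ²/τ² = 2/9.
β̂_MAP = 21 / (27 + 2/9) = 21/(245/9) = 27/35 ≈ 0.771.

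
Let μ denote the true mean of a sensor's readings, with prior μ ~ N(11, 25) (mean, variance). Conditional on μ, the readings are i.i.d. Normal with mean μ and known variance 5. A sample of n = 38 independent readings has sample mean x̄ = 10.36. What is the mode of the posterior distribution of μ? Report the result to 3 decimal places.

μ̂_MAP = 10.363

n = 38, x̄ = 10.36.
For a Normal prior and Normal likelihood with known variance, the posterior is Normal; its mode equals its mean, the precision-weighted average.
Prior precision 1/σ₀² = 1/25 = 0.04; data precision n/σ² = 38/5 = 7.6.
μ̂ = (0.04·11 + 7.6·10.36) / (0.04 + 7.6) = 79.176/7.64 = 9897/955 ≈ 10.363.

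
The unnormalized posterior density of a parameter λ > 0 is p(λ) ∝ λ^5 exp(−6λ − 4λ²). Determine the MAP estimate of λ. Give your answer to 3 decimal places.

ℓ'(λ) = 5/λ − 6 − 8λ. Setting this to zero and multiplying by λ: 8λ² + 6λ − 5 = 0.
λ = (−6 + √(6² + 4·8·5)) / (2·8) = (−6 + √196) / 16 = (−6 + 14)/16 = 1/2.
ℓ''(λ) = −5/λ² − 8 < 0, confirming a maximum.

λ̂_MAP = 0.500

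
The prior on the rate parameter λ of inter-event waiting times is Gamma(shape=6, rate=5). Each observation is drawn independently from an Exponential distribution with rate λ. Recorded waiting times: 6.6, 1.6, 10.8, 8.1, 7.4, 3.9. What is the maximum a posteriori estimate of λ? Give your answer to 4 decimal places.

The Exponential(rate=λ) likelihood is ∝ λ^n e^(−λΣtᵢ). Here n = 6 and Σtᵢ = 6.6 + 1.6 + 10.8 + 8.1 + 7.4 + 3.9 = 38.4.
Posterior ∝ λ^5e^(−5λ) · λ^6e^(−38.4λ) = λ^11e^(−43.4λ), i.e. Gamma(12, 43.4).
Mode = (a−1)/b = 11/43.4 ≈ 0.2535.

λ̂_MAP = 0.2535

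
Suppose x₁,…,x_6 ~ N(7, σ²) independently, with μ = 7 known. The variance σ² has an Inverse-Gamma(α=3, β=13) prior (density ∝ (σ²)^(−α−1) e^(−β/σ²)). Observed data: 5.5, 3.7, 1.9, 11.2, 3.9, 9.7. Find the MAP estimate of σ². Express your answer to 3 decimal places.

σ̂²_MAP = 7.121

Sum of squared deviations about the known mean: SS = (5.5−7)² + (3.7−7)² + (1.9−7)² + (11.2−7)² + (3.9−7)² + (9.7−7)² = 73.69.
The Normal likelihood contributes (σ²)^(−n/2) exp(−SS/(2σ²)), so the posterior is Inverse-Gamma(α + n/2, β + SS/2) = Inverse-Gamma(6, 49.845).
The mode of Inverse-Gamma(a, b) is b/(a+1) = 49.845/7 ≈ 7.121.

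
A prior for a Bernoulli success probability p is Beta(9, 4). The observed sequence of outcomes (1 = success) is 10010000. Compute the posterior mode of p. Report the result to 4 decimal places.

p̂_MAP = 0.5263

Prior: Beta(9, 4).
Data: 2 successes in 8 trials (from the sequence). The binomial likelihood contributes p^2(1−p)^6, so the posterior is Beta(9+2, 4+6) = Beta(11, 10).
For Beta(a, b) with a, b > 1 the mode is (a−1)/(a+b−2) = 10/19 ≈ 0.5263.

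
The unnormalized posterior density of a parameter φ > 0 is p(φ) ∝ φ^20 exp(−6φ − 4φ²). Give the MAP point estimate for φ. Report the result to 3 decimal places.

φ̂_MAP = 1.250

ℓ'(φ) = 20/φ − 6 − 8φ. Setting this to zero and multiplying by φ: 8φ² + 6φ − 20 = 0.
φ = (−6 + √(6² + 4·8·20)) / (2·8) = (−6 + √676) / 16 = (−6 + 26)/16 = 5/4.
ℓ''(φ) = −20/φ² − 8 < 0, confirming a maximum.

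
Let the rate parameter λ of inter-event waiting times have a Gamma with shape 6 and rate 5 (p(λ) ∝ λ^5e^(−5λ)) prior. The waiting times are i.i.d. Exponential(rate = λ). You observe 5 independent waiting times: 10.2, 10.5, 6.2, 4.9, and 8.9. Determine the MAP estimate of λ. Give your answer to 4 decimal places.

λ̂_MAP = 0.2188

The Exponential(rate=λ) likelihood is ∝ λ^n e^(−λΣtᵢ). Here n = 5 and Σtᵢ = 10.2 + 10.5 + 6.2 + 4.9 + 8.9 = 40.7.
Posterior ∝ λ^5e^(−5λ) · λ^5e^(−40.7λ) = λ^10e^(−45.7λ), i.e. Gamma(11, 45.7).
Mode = (a−1)/b = 10/45.7 ≈ 0.2188.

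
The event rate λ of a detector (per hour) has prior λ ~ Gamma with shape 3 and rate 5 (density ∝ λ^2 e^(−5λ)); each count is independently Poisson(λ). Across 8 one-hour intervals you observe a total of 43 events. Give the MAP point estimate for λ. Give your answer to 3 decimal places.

λ̂_MAP = 3.462

Σxᵢ = 43, n = 8.
Posterior ∝ λ^2e^(−5λ) · λ^43e^(−8λ) = λ^45e^(−13λ), i.e. Gamma(shape=46, rate=13).
The mode of a Gamma(a, b) with a ≥ 1 (shape–rate) is (a−1)/b = 45/13 ≈ 3.462.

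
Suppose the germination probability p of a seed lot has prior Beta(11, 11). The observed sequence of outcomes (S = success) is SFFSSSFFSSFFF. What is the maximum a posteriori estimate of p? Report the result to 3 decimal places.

p̂_MAP = 0.485

Prior: Beta(11, 11).
Data: 6 successes in 13 trials (from the sequence). The binomial likelihood contributes p^6(1−p)^7, so the posterior is Beta(11+6, 11+7) = Beta(17, 18).
For Beta(a, b) with a, b > 1 the mode is (a−1)/(a+b−2) = 16/33 ≈ 0.485.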